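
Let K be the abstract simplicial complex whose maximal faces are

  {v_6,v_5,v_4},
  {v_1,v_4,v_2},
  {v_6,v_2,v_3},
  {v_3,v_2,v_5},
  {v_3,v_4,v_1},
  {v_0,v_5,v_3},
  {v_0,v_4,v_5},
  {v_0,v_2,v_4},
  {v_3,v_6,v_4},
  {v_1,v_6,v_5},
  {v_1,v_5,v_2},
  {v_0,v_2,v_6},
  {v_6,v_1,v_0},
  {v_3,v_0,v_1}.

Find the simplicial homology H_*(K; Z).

H_0 ≅ Z,  H_1 ≅ Z^2,  H_2 ≅ Z.

We work with the vertex ordering v_0 < v_1 < v_2 < v_3 < v_4 < v_5 < v_6. The simplices of K, each written with vertices in increasing order, are:

  0-simplices (7): [v_0], [v_1], [v_2], [v_3], [v_4], [v_5], [v_6]
  1-simplices (21): (21 of them)
  2-simplices (14): (14 of them)

so the chain groups are C_0 ≅ Z^7, C_1 ≅ Z^21, C_2 ≅ Z^14.

∂_1: C_1 → C_0 is given by ∂[p,q] = [q] − [p].
The 7×21 boundary matrix has rank 6 and Smith normal form diag(1,1,1,1,1,1).

The boundary map ∂_2: C_2 → C_1 maps a triangle to the signed sum of its edges. For instance
  ∂[v_0,v_1,v_6] = [v_1,v_6] − [v_0,v_6] + [v_0,v_1],
  ∂[v_3,v_4,v_6] = [v_4,v_6] − [v_3,v_6] + [v_3,v_4].
As a 21×14 matrix over Z this has rank 13, with invariant factors (1,1,1,1,1,1,1,1,1,1,1,1,1).

Computing H_k = (kernel of ∂_k) / (image of ∂_{k+1}):

  H_0: rank C_0 − rank ∂_1 = 7 − 6 = 1, and the invariant factors of ∂_1 are all 1, so H_0 = Z.
  H_1: rank ker ∂_1 − rank ∂_2 = (21 − 6) − 13 = 2, and the invariant factors of ∂_2 are all 1, so H_1 = Z^2.
  H_2: rank ker ∂_2 − rank ∂_3 = (14 − 13) − 0 = 1, and there is no ∂_3, so H_2 = Z.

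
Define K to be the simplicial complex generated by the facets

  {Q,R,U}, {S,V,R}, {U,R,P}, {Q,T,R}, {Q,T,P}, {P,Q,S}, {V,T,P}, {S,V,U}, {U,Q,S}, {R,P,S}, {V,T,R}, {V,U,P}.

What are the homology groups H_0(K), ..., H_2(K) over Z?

H_0 ≅ Z,  H_1 ≅ Z/2Z,  H_2 = 0.

Order the vertices as P < Q < R < S < T < U < V. Listing each simplex with vertices in this order, K has dimension 2 with simplices:

  0-simplices (7): P, Q, R, S, T, U, V
  1-simplices (18): PQ, PR, PS, PT, PU, PV, QR, QS, QT, QU, RS, RT, RU, RV, SU, SV, TV, UV
  2-simplices (12): PQS, PQT, PRS, PRU, PTV, PUV, QRT, QRU, QSU, RSV, RTV, SUV

so the chain groups are C_0 ≅ Z^7, C_1 ≅ Z^18, C_2 ≅ Z^12.

The boundary map ∂_1: C_1 → C_0 maps an edge to its endpoints' difference, ∂[p,q] = q − p. For instance
  ∂UV = V − U.
As a 7×18 matrix over Z this has rank 6, with invariant factors (1,1,1,1,1,1).

Boundary ∂_2: C_2 → C_1 sends each 2-simplex [p,q,r] to [q,r] − [p,r] + [p,q]. For instance
  ∂PUV = UV − PV + PU,
  ∂QRT = RT − QT + QR.
This gives a 18×12 integer matrix of rank 12; reducing to Smith normal form yields diagonal entries (1,1,1,1,1,1,1,1,1,1,1,2).

Reading off H_k = ker ∂_k / im ∂_{k+1}:

  H_0: rank C_0 − rank ∂_1 = 7 − 6 = 1, and the invariant factors of ∂_1 are all 1, so H_0 = Z.
  H_1: rank ker ∂_1 − rank ∂_2 = (18 − 6) − 12 = 0, and ∂_2 has invariant factor 2 > 1, so H_1 = Z/2Z.
  H_2: rank ker ∂_2 − rank ∂_3 = (12 − 12) − 0 = 0, and there is no ∂_3, so H_2 = 0.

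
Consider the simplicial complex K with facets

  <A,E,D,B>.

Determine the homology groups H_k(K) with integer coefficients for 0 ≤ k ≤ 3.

We work with the vertex ordering A < B < D < E. The simplices of K, each written with vertices in increasing order, are:

  0-simplices (4): A, B, D, E
  1-simplices (6): AB, AD, AE, BD, BE, DE
  2-simplices (4): ABD, ABE, ADE, BDE
  3-simplices (1): ABDE

giving chain groups C_0 ≅ Z^4, C_1 ≅ Z^6, C_2 ≅ Z^4, C_3 ≅ Z^1.

The boundary map ∂_1: C_1 → C_0 maps an edge to its endpoints' difference, ∂[p,q] = q − p. For instance
  ∂BD = D − B.
The 4×6 boundary matrix has rank 3 and Smith normal form diag(1,1,1).

∂_2: C_2 → C_1 maps a triangle to the signed sum of its edges. For instance
  ∂ABE = BE − AE + AB,
  ∂ABD = BD − AD + AB.
This gives a 6×4 integer matrix of rank 3; reducing to Smith normal form yields diagonal entries (1,1,1).

The boundary map ∂_3: C_3 → C_2 sends each 3-simplex σ to the alternating sum Σ_i (−1)^i (σ with its i-th vertex removed). For instance
  ∂ABDE = BDE − ADE + ABE − ABD.
This gives a 4×1 integer matrix of rank 1; reducing to Smith normal form yields diagonal entries (1).

Computing H_k = (kernel of ∂_k) / (image of ∂_{k+1}):

  H_0: rank C_0 − rank ∂_1 = 4 − 3 = 1, and the invariant factors of ∂_1 are all 1, so H_0 ≅ Z.
  H_1: rank ker ∂_1 − rank ∂_2 = (6 − 3) − 3 = 0, and the invariant factors of ∂_2 are all 1, so H_1 ≅ 0.
  H_2: rank ker ∂_2 − rank ∂_3 = (4 − 3) − 1 = 0, and the invariant factors of ∂_3 are all 1, so H_2 ≅ 0.
  H_3: rank ker ∂_3 − rank ∂_4 = (1 − 1) − 0 = 0, and there is no ∂_4, so H_3 ≅ 0.

As a check, the Euler characteristic is 4 − 6 + 4 − 1 = 1, which agrees with 1 − 0 + 0 − 0 = 1.

H_0 = Z,  H_1 = 0,  H_2 = 0,  H_3 = 0.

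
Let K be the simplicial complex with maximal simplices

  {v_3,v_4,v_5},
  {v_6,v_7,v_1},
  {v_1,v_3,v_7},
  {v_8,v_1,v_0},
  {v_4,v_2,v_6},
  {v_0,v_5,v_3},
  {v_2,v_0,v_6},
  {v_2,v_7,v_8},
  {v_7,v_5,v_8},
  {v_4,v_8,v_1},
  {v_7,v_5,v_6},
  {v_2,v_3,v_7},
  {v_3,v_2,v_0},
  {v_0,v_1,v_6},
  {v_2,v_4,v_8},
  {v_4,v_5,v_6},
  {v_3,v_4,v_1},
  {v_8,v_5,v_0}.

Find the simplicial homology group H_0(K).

We work with the vertex ordering v_0 < v_1 < v_2 < v_3 < v_4 < v_5 < v_6 < v_7 < v_8. The simplices of K, each written with vertices in increasing order, are:

  0-simplices (9): [v_0], [v_1], [v_2], [v_3], [v_4], [v_5], [v_6], [v_7], [v_8]
  1-simplices (27): (27 of them)
  2-simplices (18): (18 of them)

so the chain groups are C_0 ≅ Z^9, C_1 ≅ Z^27, C_2 ≅ Z^18.

∂_1: C_1 → C_0 sends each edge [p,q] (with p < q) to q − p.
The resulting 9×27 matrix has rank 8, and its Smith normal form has invariant factors (1,1,1,1,1,1,1,1).

The boundary map ∂_2: C_2 → C_1 acts by ∂[p,q,r] = [q,r] − [p,r] + [p,q]. For instance
  ∂[v_2,v_7,v_8] = [v_7,v_8] − [v_2,v_8] + [v_2,v_7],
  ∂[v_0,v_5,v_8] = [v_5,v_8] − [v_0,v_8] + [v_0,v_5].
The 27×18 boundary matrix has rank 17 and Smith normal form diag(1,1,1,1,1,1,1,1,1,1,1,1,1,1,1,1,1).

Now H_k = ker ∂_k / im ∂_{k+1}, so:

  H_0: rank C_0 − rank ∂_1 = 9 − 8 = 1, and the invariant factors of ∂_1 are all 1, so H_0 ≅ Z.

(K is a triangulation of the torus T^2.)

H_0 ≅ Z.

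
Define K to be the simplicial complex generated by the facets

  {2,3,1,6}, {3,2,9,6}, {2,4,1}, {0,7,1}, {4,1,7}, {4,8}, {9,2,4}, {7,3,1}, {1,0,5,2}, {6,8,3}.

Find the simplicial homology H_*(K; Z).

H_0 ≅ Z,  H_1 ≅ Z,  H_2 = 0,  H_3 = 0.

Fix the vertex order 0 < 1 < 2 < 3 < 4 < 5 < 6 < 7 < 8 < 9 and write every simplex with vertices in increasing order. Then dim K = 3 and the simplices of K are:

  0-simplices (10): [0], [1], [2], [3], [4], [5], [6], [7], [8], [9]
  1-simplices (24): (24 of them)
  2-simplices (17): [0,1,2], [0,1,5], [0,1,7], [0,2,5], [1,2,3], [1,2,4], [1,2,5], [1,2,6], [1,3,6], [1,3,7], [1,4,7], [2,3,6], [2,3,9], [2,4,9], [2,6,9], [3,6,8], [3,6,9]
  3-simplices (3): [0,1,2,5], [1,2,3,6], [2,3,6,9]

so the chain groups are C_0 ≅ Z^10, C_1 ≅ Z^24, C_2 ≅ Z^17, C_3 ≅ Z^3.

The boundary map ∂_1: C_1 → C_0 maps an edge to its endpoints' difference, ∂[p,q] = q − p.
The resulting 10×24 matrix has rank 9, and its Smith normal form has invariant factors (1,1,1,1,1,1,1,1,1).

Boundary ∂_2: C_2 → C_1 sends each 2-simplex [p,q,r] to [q,r] − [p,r] + [p,q]. For instance
  ∂[2,6,9] = [6,9] − [2,9] + [2,6],
  ∂[2,4,9] = [4,9] − [2,9] + [2,4].
The 24×17 boundary matrix has rank 14 and Smith normal form diag(1,1,1,1,1,1,1,1,1,1,1,1,1,1).

The boundary map ∂_3: C_3 → C_2 sends each 3-simplex σ to the alternating sum Σ_i (−1)^i (σ with its i-th vertex removed). For instance
  ∂[0,1,2,5] = [1,2,5] − [0,2,5] + [0,1,5] − [0,1,2],
  ∂[1,2,3,6] = [2,3,6] − [1,3,6] + [1,2,6] − [1,2,3].
As a 17×3 matrix over Z this has rank 3, with invariant factors (1,1,1).

Computing H_k = (kernel of ∂_k) / (image of ∂_{k+1}):

  H_0: rank C_0 − rank ∂_1 = 10 − 9 = 1, and the invariant factors of ∂_1 are all 1, so H_0 ≅ Z.
  H_1: rank ker ∂_1 − rank ∂_2 = (24 − 9) − 14 = 1, and the invariant factors of ∂_2 are all 1, so H_1 ≅ Z.
  H_2: rank ker ∂_2 − rank ∂_3 = (17 − 14) − 3 = 0, and the invariant factors of ∂_3 are all 1, so H_2 ≅ 0.
  H_3: rank ker ∂_3 − rank ∂_4 = (3 − 3) − 0 = 0, and there is no ∂_4, so H_3 ≅ 0.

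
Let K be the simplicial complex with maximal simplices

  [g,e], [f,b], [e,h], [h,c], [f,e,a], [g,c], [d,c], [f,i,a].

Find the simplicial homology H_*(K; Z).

H_0 ≅ Z,  H_1 ≅ Z,  H_2 = 0.

Fix the vertex order a < b < c < d < e < f < g < h < i and write every simplex with vertices in increasing order. Then dim K = 2 and the simplices of K are:

  0-simplices (9): a, b, c, d, e, f, g, h, i
  1-simplices (11): ae, af, ai, bf, cd, cg, ch, ef, eg, eh, fi
  2-simplices (2): aef, afi

Hence C_0 ≅ Z^9, C_1 ≅ Z^11, C_2 ≅ Z^2.

∂_1: C_1 → C_0 is given by ∂[p,q] = [q] − [p].
As a 9×11 matrix over Z this has rank 8, with invariant factors (1,1,1,1,1,1,1,1).

Boundary ∂_2: C_2 → C_1 acts by ∂[p,q,r] = [q,r] − [p,r] + [p,q]. For instance
  ∂aef = ef − af + ae,
  ∂afi = fi − ai + af.
The 11×2 boundary matrix has rank 2 and Smith normal form diag(1,1).

Now H_k = ker ∂_k / im ∂_{k+1}, so:

  H_0: rank C_0 − rank ∂_1 = 9 − 8 = 1, and the invariant factors of ∂_1 are all 1, so H_0 = Z.
  H_1: rank ker ∂_1 − rank ∂_2 = (11 − 8) − 2 = 1, and the invariant factors of ∂_2 are all 1, so H_1 = Z.
  H_2: rank ker ∂_2 − rank ∂_3 = (2 − 2) − 0 = 0, and there is no ∂_3, so H_2 = 0.

As a check, the Euler characteristic is 9 − 11 + 2 = 0, which agrees with 1 − 1 + 0 = 0.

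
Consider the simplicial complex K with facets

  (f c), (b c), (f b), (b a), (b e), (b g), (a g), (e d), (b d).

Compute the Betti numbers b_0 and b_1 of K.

b_0 = 1, b_1 = 3.

Order the vertices as a < b < c < d < e < f < g. Listing each simplex with vertices in this order, K has dimension 1 with simplices:

  0-simplices (7): a, b, c, d, e, f, g
  1-simplices (9): ab, ag, bc, bd, be, bf, bg, cf, de

Hence C_0 ≅ Z^7, C_1 ≅ Z^9.

Boundary ∂_1: C_1 → C_0 maps an edge to its endpoints' difference, ∂[p,q] = q − p. For instance
  ∂cf = f − c.
The 7×9 boundary matrix has rank 6 and Smith normal form diag(1,1,1,1,1,1).

Now H_k = ker ∂_k / im ∂_{k+1}, so:

  H_0: rank C_0 − rank ∂_1 = 7 − 6 = 1, and the invariant factors of ∂_1 are all 1, so H_0 = Z.
  H_1: rank ker ∂_1 − rank ∂_2 = (9 − 6) − 0 = 3, and there is no ∂_2, so H_1 = Z^3.

As a check, the Euler characteristic is 7 − 9 = -2, which agrees with 1 − 3 = -2.

Hence the Betti numbers are b_0 = 1, b_1 = 3.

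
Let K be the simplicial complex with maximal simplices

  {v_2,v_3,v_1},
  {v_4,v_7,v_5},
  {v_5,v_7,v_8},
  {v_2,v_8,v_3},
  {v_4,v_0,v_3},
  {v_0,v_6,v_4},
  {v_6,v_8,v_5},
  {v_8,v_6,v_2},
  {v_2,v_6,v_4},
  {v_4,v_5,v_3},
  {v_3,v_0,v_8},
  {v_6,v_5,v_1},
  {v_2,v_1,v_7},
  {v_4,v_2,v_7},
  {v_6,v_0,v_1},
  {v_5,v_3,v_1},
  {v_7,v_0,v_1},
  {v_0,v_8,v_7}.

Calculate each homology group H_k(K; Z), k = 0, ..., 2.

Fix the vertex order v_0 < v_1 < v_2 < v_3 < v_4 < v_5 < v_6 < v_7 < v_8 and write every simplex with vertices in increasing order. Then dim K = 2 and the simplices of K are:

  0-simplices (9): [v_0], [v_1], [v_2], [v_3], [v_4], [v_5], [v_6], [v_7], [v_8]
  1-simplices (27): (27 of them)
  2-simplices (18): (18 of them)

giving chain groups C_0 ≅ Z^9, C_1 ≅ Z^27, C_2 ≅ Z^18.

The boundary map ∂_1: C_1 → C_0 is given by ∂[p,q] = [q] − [p]. For instance
  ∂[v_2,v_8] = [v_8] − [v_2].
The 9×27 boundary matrix has rank 8 and Smith normal form diag(1,1,1,1,1,1,1,1).

The boundary map ∂_2: C_2 → C_1 acts by ∂[p,q,r] = [q,r] − [p,r] + [p,q]. For instance
  ∂[v_1,v_2,v_7] = [v_2,v_7] − [v_1,v_7] + [v_1,v_2],
  ∂[v_2,v_4,v_6] = [v_4,v_6] − [v_2,v_6] + [v_2,v_4].
The 27×18 boundary matrix has rank 17 and Smith normal form diag(1,1,1,1,1,1,1,1,1,1,1,1,1,1,1,1,1).

Reading off H_k = ker ∂_k / im ∂_{k+1}:

  H_0: rank C_0 − rank ∂_1 = 9 − 8 = 1, and the invariant factors of ∂_1 are all 1, so H_0 = Z.
  H_1: rank ker ∂_1 − rank ∂_2 = (27 − 8) − 17 = 2, and the invariant factors of ∂_2 are all 1, so H_1 = Z^2.
  H_2: rank ker ∂_2 − rank ∂_3 = (18 − 17) − 0 = 1, and there is no ∂_3, so H_2 = Z.

H_0 ≅ Z,  H_1 ≅ Z^2,  H_2 ≅ Z.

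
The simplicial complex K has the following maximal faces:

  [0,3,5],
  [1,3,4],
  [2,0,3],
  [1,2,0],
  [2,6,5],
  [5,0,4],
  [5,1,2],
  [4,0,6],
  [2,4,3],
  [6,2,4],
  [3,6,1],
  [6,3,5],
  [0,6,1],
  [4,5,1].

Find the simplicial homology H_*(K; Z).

K has 7 vertices, 21 edges, 14 triangles.
rank ∂_0 = 0, rank ∂_1 = 6 ⇒ b_0 = 7 − 0 − 6 = 1; all invariant factors of ∂_1 are 1 so no torsion. So H_0 ≅ Z.
rank ∂_1 = 6, rank ∂_2 = 13 ⇒ b_1 = 21 − 6 − 13 = 2; all invariant factors of ∂_2 are 1 so no torsion. So H_1 ≅ Z^2.
rank ∂_2 = 13, rank ∂_3 = 0 ⇒ b_2 = 14 − 13 − 0 = 1. So H_2 ≅ Z.

H_0 = Z,  H_1 = Z^2,  H_2 = Z.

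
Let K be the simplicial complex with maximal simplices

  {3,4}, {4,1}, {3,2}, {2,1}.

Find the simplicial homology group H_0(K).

Order the vertices as 1 < 2 < 3 < 4. Listing each simplex with vertices in this order, K has dimension 1 with simplices:

  0-simplices (4): [1], [2], [3], [4]
  1-simplices (4): [1,2], [1,4], [2,3], [3,4]

giving chain groups C_0 ≅ Z^4, C_1 ≅ Z^4.

The boundary map ∂_1: C_1 → C_0 is given by ∂[p,q] = [q] − [p]. For instance
  ∂[1,4] = [4] − [1].
This gives a 4×4 integer matrix of rank 3; reducing to Smith normal form yields diagonal entries (1,1,1).

From H_k ≅ ker(∂_k) / im(∂_{k+1}) we obtain:

  H_0: rank C_0 − rank ∂_1 = 4 − 3 = 1, and the invariant factors of ∂_1 are all 1, so H_0 = Z.

H_0 ≅ Z.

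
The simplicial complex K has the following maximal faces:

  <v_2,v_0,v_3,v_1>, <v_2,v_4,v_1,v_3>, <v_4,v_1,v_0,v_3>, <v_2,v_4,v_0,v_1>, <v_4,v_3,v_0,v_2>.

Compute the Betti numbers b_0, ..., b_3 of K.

b_0 = 1, b_1 = 0, b_2 = 0, b_3 = 1.

We work with the vertex ordering v_0 < v_1 < v_2 < v_3 < v_4. The simplices of K, each written with vertices in increasing order, are:

  0-simplices (5): [v_0], [v_1], [v_2], [v_3], [v_4]
  1-simplices (10): [v_0,v_1], [v_0,v_2], [v_0,v_3], [v_0,v_4], [v_1,v_2], [v_1,v_3], [v_1,v_4], [v_2,v_3], [v_2,v_4], [v_3,v_4]
  2-simplices (10): [v_0,v_1,v_2], [v_0,v_1,v_3], [v_0,v_1,v_4], [v_0,v_2,v_3], [v_0,v_2,v_4], [v_0,v_3,v_4], [v_1,v_2,v_3], [v_1,v_2,v_4], [v_1,v_3,v_4], [v_2,v_3,v_4]
  3-simplices (5): [v_0,v_1,v_2,v_3], [v_0,v_1,v_2,v_4], [v_0,v_1,v_3,v_4], [v_0,v_2,v_3,v_4], [v_1,v_2,v_3,v_4]

so the chain groups are C_0 ≅ Z^5, C_1 ≅ Z^10, C_2 ≅ Z^10, C_3 ≅ Z^5.

∂_1: C_1 → C_0 sends each edge [p,q] (with p < q) to q − p. For instance
  ∂[v_3,v_4] = [v_4] − [v_3].
As a 5×10 matrix over Z this has rank 4, with invariant factors (1,1,1,1).

∂_2: C_2 → C_1 acts by ∂[p,q,r] = [q,r] − [p,r] + [p,q]. For instance
  ∂[v_0,v_3,v_4] = [v_3,v_4] − [v_0,v_4] + [v_0,v_3],
  ∂[v_2,v_3,v_4] = [v_3,v_4] − [v_2,v_4] + [v_2,v_3].
As a 10×10 matrix over Z this has rank 6, with invariant factors (1,1,1,1,1,1).

∂_3: C_3 → C_2 sends each 3-simplex σ to the alternating sum Σ_i (−1)^i (σ with its i-th vertex removed). For instance
  ∂[v_0,v_1,v_3,v_4] = [v_1,v_3,v_4] − [v_0,v_3,v_4] + [v_0,v_1,v_4] − [v_0,v_1,v_3],
  ∂[v_0,v_1,v_2,v_4] = [v_1,v_2,v_4] − [v_0,v_2,v_4] + [v_0,v_1,v_4] − [v_0,v_1,v_2].
The 10×5 boundary matrix has rank 4 and Smith normal form diag(1,1,1,1).

Now H_k = ker ∂_k / im ∂_{k+1}, so:

  H_0: rank C_0 − rank ∂_1 = 5 − 4 = 1, and the invariant factors of ∂_1 are all 1, so H_0 = Z.
  H_1: rank ker ∂_1 − rank ∂_2 = (10 − 4) − 6 = 0, and the invariant factors of ∂_2 are all 1, so H_1 = 0.
  H_2: rank ker ∂_2 − rank ∂_3 = (10 − 6) − 4 = 0, and the invariant factors of ∂_3 are all 1, so H_2 = 0.
  H_3: rank ker ∂_3 − rank ∂_4 = (5 − 4) − 0 = 1, and there is no ∂_4, so H_3 = Z.

Hence the Betti numbers are b_0 = 1, b_1 = 0, b_2 = 0, b_3 = 1.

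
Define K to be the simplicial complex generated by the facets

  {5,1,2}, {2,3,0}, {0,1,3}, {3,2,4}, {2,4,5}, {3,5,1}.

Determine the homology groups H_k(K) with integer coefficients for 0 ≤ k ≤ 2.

H_0 ≅ Z,  H_1 ≅ Z,  H_2 = 0.

K has 6 vertices, 12 edges, 6 triangles.
rank ∂_0 = 0, rank ∂_1 = 5 ⇒ b_0 = 6 − 0 − 5 = 1; all invariant factors of ∂_1 are 1 so no torsion. So H_0 ≅ Z.
rank ∂_1 = 5, rank ∂_2 = 6 ⇒ b_1 = 12 − 5 − 6 = 1; all invariant factors of ∂_2 are 1 so no torsion. So H_1 ≅ Z.
rank ∂_2 = 6, rank ∂_3 = 0 ⇒ b_2 = 6 − 6 − 0 = 0. So H_2 ≅ 0.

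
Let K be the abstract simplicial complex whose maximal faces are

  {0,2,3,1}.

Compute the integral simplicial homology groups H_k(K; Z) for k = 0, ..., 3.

Take the total order 0 < 1 < 2 < 3 on the vertex set. Then K (dimension 3) consists of the simplices:

  0-simplices (4): [0], [1], [2], [3]
  1-simplices (6): [0,1], [0,2], [0,3], [1,2], [1,3], [2,3]
  2-simplices (4): [0,1,2], [0,1,3], [0,2,3], [1,2,3]
  3-simplices (1): [0,1,2,3]

giving chain groups C_0 ≅ Z^4, C_1 ≅ Z^6, C_2 ≅ Z^4, C_3 ≅ Z^1.

Boundary ∂_1: C_1 → C_0 is given by ∂[p,q] = [q] − [p].
As a 4×6 matrix over Z this has rank 3, with invariant factors (1,1,1).

∂_2: C_2 → C_1 acts by ∂[p,q,r] = [q,r] − [p,r] + [p,q]. For instance
  ∂[0,2,3] = [2,3] − [0,3] + [0,2],
  ∂[0,1,2] = [1,2] − [0,2] + [0,1].
The 6×4 boundary matrix has rank 3 and Smith normal form diag(1,1,1).

The boundary map ∂_3: C_3 → C_2 sends each 3-simplex σ to the alternating sum Σ_i (−1)^i (σ with its i-th vertex removed). For instance
  ∂[0,1,2,3] = [1,2,3] − [0,2,3] + [0,1,3] − [0,1,2].
The resulting 4×1 matrix has rank 1, and its Smith normal form has invariant factors (1).

Now H_k = ker ∂_k / im ∂_{k+1}, so:

  H_0: rank C_0 − rank ∂_1 = 4 − 3 = 1, and the invariant factors of ∂_1 are all 1, so H_0 = Z.
  H_1: rank ker ∂_1 − rank ∂_2 = (6 − 3) − 3 = 0, and the invariant factors of ∂_2 are all 1, so H_1 = 0.
  H_2: rank ker ∂_2 − rank ∂_3 = (4 − 3) − 1 = 0, and the invariant factors of ∂_3 are all 1, so H_2 = 0.
  H_3: rank ker ∂_3 − rank ∂_4 = (1 − 1) − 0 = 0, and there is no ∂_4, so H_3 = 0.

H_0 ≅ Z,  H_1 = 0,  H_2 = 0,  H_3 = 0.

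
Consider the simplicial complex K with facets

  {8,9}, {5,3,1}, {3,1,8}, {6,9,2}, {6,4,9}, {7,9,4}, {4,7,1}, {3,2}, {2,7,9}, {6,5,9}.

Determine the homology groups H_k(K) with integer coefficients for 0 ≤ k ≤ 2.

K has 9 vertices, 19 edges, 8 triangles.
rank ∂_0 = 0, rank ∂_1 = 8 ⇒ b_0 = 9 − 0 − 8 = 1; all invariant factors of ∂_1 are 1 so no torsion. So H_0 ≅ Z.
rank ∂_1 = 8, rank ∂_2 = 8 ⇒ b_1 = 19 − 8 − 8 = 3; all invariant factors of ∂_2 are 1 so no torsion. So H_1 ≅ Z^3.
rank ∂_2 = 8, rank ∂_3 = 0 ⇒ b_2 = 8 − 8 − 0 = 0. So H_2 ≅ 0.

H_0 ≅ Z,  H_1 ≅ Z^3,  H_2 = 0.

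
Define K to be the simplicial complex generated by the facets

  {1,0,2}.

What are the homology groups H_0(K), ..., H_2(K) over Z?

We work with the vertex ordering 0 < 1 < 2. The simplices of K, each written with vertices in increasing order, are:

  0-simplices (3): [0], [1], [2]
  1-simplices (3): [0,1], [0,2], [1,2]
  2-simplices (1): [0,1,2]

giving chain groups C_0 ≅ Z^3, C_1 ≅ Z^3, C_2 ≅ Z^1.

The boundary map ∂_1: C_1 → C_0 sends each edge [p,q] (with p < q) to q − p.
As a 3×3 matrix over Z this has rank 2, with invariant factors (1,1).

The boundary map ∂_2: C_2 → C_1 sends each 2-simplex [p,q,r] to [q,r] − [p,r] + [p,q]. For instance
  ∂[0,1,2] = [1,2] − [0,2] + [0,1].
As a 3×1 matrix over Z this has rank 1, with invariant factors (1).

Now H_k = ker ∂_k / im ∂_{k+1}, so:

  H_0: rank C_0 − rank ∂_1 = 3 − 2 = 1, and the invariant factors of ∂_1 are all 1, so H_0 = Z.
  H_1: rank ker ∂_1 − rank ∂_2 = (3 − 2) − 1 = 0, and the invariant factors of ∂_2 are all 1, so H_1 = 0.
  H_2: rank ker ∂_2 − rank ∂_3 = (1 − 1) − 0 = 0, and there is no ∂_3, so H_2 = 0.

As a check, the Euler characteristic is 3 − 3 + 1 = 1, which agrees with 1 − 0 + 0 = 1.

H_0 ≅ Z,  H_1 = 0,  H_2 = 0.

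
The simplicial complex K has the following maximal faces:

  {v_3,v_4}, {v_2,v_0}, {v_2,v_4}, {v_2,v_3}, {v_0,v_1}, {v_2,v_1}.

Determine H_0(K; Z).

H_0 = Z.

Take the total order v_0 < v_1 < v_2 < v_3 < v_4 on the vertex set. Then K (dimension 1) consists of the simplices:

  0-simplices (5): [v_0], [v_1], [v_2], [v_3], [v_4]
  1-simplices (6): [v_0,v_1], [v_0,v_2], [v_1,v_2], [v_2,v_3], [v_2,v_4], [v_3,v_4]

giving chain groups C_0 ≅ Z^5, C_1 ≅ Z^6.

Boundary ∂_1: C_1 → C_0 sends each edge [p,q] (with p < q) to q − p.
As a 5×6 matrix over Z this has rank 4, with invariant factors (1,1,1,1).

Now H_k = ker ∂_k / im ∂_{k+1}, so:

  H_0: rank C_0 − rank ∂_1 = 5 − 4 = 1, and the invariant factors of ∂_1 are all 1, so H_0 ≅ Z.

(K is a triangulation of a wedge of 2 circles.)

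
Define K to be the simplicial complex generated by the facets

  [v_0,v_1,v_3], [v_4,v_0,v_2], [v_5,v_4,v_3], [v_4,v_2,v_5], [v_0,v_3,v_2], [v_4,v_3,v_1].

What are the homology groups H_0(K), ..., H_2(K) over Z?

We work with the vertex ordering v_0 < v_1 < v_2 < v_3 < v_4 < v_5. The simplices of K, each written with vertices in increasing order, are:

  0-simplices (6): [v_0], [v_1], [v_2], [v_3], [v_4], [v_5]
  1-simplices (12): [v_0,v_1], [v_0,v_2], [v_0,v_3], [v_0,v_4], [v_1,v_3], [v_1,v_4], [v_2,v_3], [v_2,v_4], [v_2,v_5], [v_3,v_4], [v_3,v_5], [v_4,v_5]
  2-simplices (6): [v_0,v_1,v_3], [v_0,v_2,v_3], [v_0,v_2,v_4], [v_1,v_3,v_4], [v_2,v_4,v_5], [v_3,v_4,v_5]

Hence C_0 ≅ Z^6, C_1 ≅ Z^12, C_2 ≅ Z^6.

Boundary ∂_1: C_1 → C_0 is given by ∂[p,q] = [q] − [p]. For instance
  ∂[v_0,v_1] = [v_1] − [v_0].
As a 6×12 matrix over Z this has rank 5, with invariant factors (1,1,1,1,1).

∂_2: C_2 → C_1 maps a triangle to the signed sum of its edges. For instance
  ∂[v_0,v_1,v_3] = [v_1,v_3] − [v_0,v_3] + [v_0,v_1],
  ∂[v_1,v_3,v_4] = [v_3,v_4] − [v_1,v_4] + [v_1,v_3].
The 12×6 boundary matrix has rank 6 and Smith normal form diag(1,1,1,1,1,1).

Reading off H_k = ker ∂_k / im ∂_{k+1}:

  H_0: rank C_0 − rank ∂_1 = 6 − 5 = 1, and the invariant factors of ∂_1 are all 1, so H_0 ≅ Z.
  H_1: rank ker ∂_1 − rank ∂_2 = (12 − 5) − 6 = 1, and the invariant factors of ∂_2 are all 1, so H_1 ≅ Z.
  H_2: rank ker ∂_2 − rank ∂_3 = (6 − 6) − 0 = 0, and there is no ∂_3, so H_2 ≅ 0.

(K is a triangulation of the cylinder S^1 x I.)

H_0 = Z,  H_1 = Z,  H_2 = 0.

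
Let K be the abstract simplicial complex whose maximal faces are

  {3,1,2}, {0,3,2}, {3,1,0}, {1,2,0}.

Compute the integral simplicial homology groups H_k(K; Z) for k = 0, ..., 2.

H_0 = Z,  H_1 = 0,  H_2 = Z.

We work with the vertex ordering 0 < 1 < 2 < 3. The simplices of K, each written with vertices in increasing order, are:

  0-simplices (4): [0], [1], [2], [3]
  1-simplices (6): [0,1], [0,2], [0,3], [1,2], [1,3], [2,3]
  2-simplices (4): [0,1,2], [0,1,3], [0,2,3], [1,2,3]

giving chain groups C_0 ≅ Z^4, C_1 ≅ Z^6, C_2 ≅ Z^4.

The boundary map ∂_1: C_1 → C_0 maps an edge to its endpoints' difference, ∂[p,q] = q − p. For instance
  ∂[0,2] = [2] − [0].
As a 4×6 matrix over Z this has rank 3, with invariant factors (1,1,1).

Boundary ∂_2: C_2 → C_1 sends each 2-simplex [p,q,r] to [q,r] − [p,r] + [p,q]. For instance
  ∂[0,2,3] = [2,3] − [0,3] + [0,2],
  ∂[0,1,3] = [1,3] − [0,3] + [0,1].
The resulting 6×4 matrix has rank 3, and its Smith normal form has invariant factors (1,1,1).

From H_k ≅ ker(∂_k) / im(∂_{k+1}) we obtain:

  H_0: rank C_0 − rank ∂_1 = 4 − 3 = 1, and the invariant factors of ∂_1 are all 1, so H_0 ≅ Z.
  H_1: rank ker ∂_1 − rank ∂_2 = (6 − 3) − 3 = 0, and the invariant factors of ∂_2 are all 1, so H_1 ≅ 0.
  H_2: rank ker ∂_2 − rank ∂_3 = (4 − 3) − 0 = 1, and there is no ∂_3, so H_2 ≅ Z.

As a check, the Euler characteristic is 4 − 6 + 4 = 2, which agrees with 1 − 0 + 1 = 2.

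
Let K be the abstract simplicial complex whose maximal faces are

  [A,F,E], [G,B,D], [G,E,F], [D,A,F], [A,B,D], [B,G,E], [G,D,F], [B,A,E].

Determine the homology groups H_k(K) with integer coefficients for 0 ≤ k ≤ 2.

H_0 ≅ Z,  H_1 = 0,  H_2 ≅ Z.

Order the vertices as A < B < D < E < F < G. Listing each simplex with vertices in this order, K has dimension 2 with simplices:

  0-simplices (6): A, B, D, E, F, G
  1-simplices (12): AB, AD, AE, AF, BD, BE, BG, DF, DG, EF, EG, FG
  2-simplices (8): ABD, ABE, ADF, AEF, BDG, BEG, DFG, EFG

giving chain groups C_0 ≅ Z^6, C_1 ≅ Z^12, C_2 ≅ Z^8.

The boundary map ∂_1: C_1 → C_0 maps an edge to its endpoints' difference, ∂[p,q] = q − p.
The resulting 6×12 matrix has rank 5, and its Smith normal form has invariant factors (1,1,1,1,1).

∂_2: C_2 → C_1 maps a triangle to the signed sum of its edges. For instance
  ∂ADF = DF − AF + AD,
  ∂ABE = BE − AE + AB.
This gives a 12×8 integer matrix of rank 7; reducing to Smith normal form yields diagonal entries (1,1,1,1,1,1,1).

From H_k ≅ ker(∂_k) / im(∂_{k+1}) we obtain:

  H_0: rank C_0 − rank ∂_1 = 6 − 5 = 1, and the invariant factors of ∂_1 are all 1, so H_0 ≅ Z.
  H_1: rank ker ∂_1 − rank ∂_2 = (12 − 5) − 7 = 0, and the invariant factors of ∂_2 are all 1, so H_1 ≅ 0.
  H_2: rank ker ∂_2 − rank ∂_3 = (8 − 7) − 0 = 1, and there is no ∂_3, so H_2 ≅ Z.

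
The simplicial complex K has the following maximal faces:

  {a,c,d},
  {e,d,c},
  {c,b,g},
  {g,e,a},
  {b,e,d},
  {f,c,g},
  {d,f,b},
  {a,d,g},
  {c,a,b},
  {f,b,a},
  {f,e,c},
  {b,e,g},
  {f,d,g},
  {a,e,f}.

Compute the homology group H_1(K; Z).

H_1 ≅ Z^2.

We work with the vertex ordering a < b < c < d < e < f < g. The simplices of K, each written with vertices in increasing order, are:

  0-simplices (7): a, b, c, d, e, f, g
  1-simplices (21): ab, ac, ad, ae, af, ag, bc, bd, be, bf, bg, cd, ce, cf, cg, de, df, dg, ef, eg, fg
  2-simplices (14): abc, abf, acd, adg, aef, aeg, bcg, bde, bdf, beg, cde, cef, cfg, dfg

Hence C_0 ≅ Z^7, C_1 ≅ Z^21, C_2 ≅ Z^14.

∂_1: C_1 → C_0 maps an edge to its endpoints' difference, ∂[p,q] = q − p.
The 7×21 boundary matrix has rank 6 and Smith normal form diag(1,1,1,1,1,1).

The boundary map ∂_2: C_2 → C_1 sends each 2-simplex [p,q,r] to [q,r] − [p,r] + [p,q]. For instance
  ∂abc = bc − ac + ab,
  ∂aeg = eg − ag + ae.
As a 21×14 matrix over Z this has rank 13, with invariant factors (1,1,1,1,1,1,1,1,1,1,1,1,1).

Reading off H_k = ker ∂_k / im ∂_{k+1}:

  H_1: rank ker ∂_1 − rank ∂_2 = (21 − 6) − 13 = 2, and the invariant factors of ∂_2 are all 1, so H_1 ≅ Z^2.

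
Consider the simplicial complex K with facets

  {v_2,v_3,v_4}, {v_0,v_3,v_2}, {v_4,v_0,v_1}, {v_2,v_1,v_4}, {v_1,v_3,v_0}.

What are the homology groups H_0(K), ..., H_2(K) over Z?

Fix the vertex order v_0 < v_1 < v_2 < v_3 < v_4 and write every simplex with vertices in increasing order. Then dim K = 2 and the simplices of K are:

  0-simplices (5): [v_0], [v_1], [v_2], [v_3], [v_4]
  1-simplices (10): [v_0,v_1], [v_0,v_2], [v_0,v_3], [v_0,v_4], [v_1,v_2], [v_1,v_3], [v_1,v_4], [v_2,v_3], [v_2,v_4], [v_3,v_4]
  2-simplices (5): [v_0,v_1,v_3], [v_0,v_1,v_4], [v_0,v_2,v_3], [v_1,v_2,v_4], [v_2,v_3,v_4]

Hence C_0 ≅ Z^5, C_1 ≅ Z^10, C_2 ≅ Z^5.

Boundary ∂_1: C_1 → C_0 is given by ∂[p,q] = [q] − [p]. For instance
  ∂[v_0,v_2] = [v_2] − [v_0].
This gives a 5×10 integer matrix of rank 4; reducing to Smith normal form yields diagonal entries (1,1,1,1).

Boundary ∂_2: C_2 → C_1 acts by ∂[p,q,r] = [q,r] − [p,r] + [p,q]. For instance
  ∂[v_1,v_2,v_4] = [v_2,v_4] − [v_1,v_4] + [v_1,v_2],
  ∂[v_2,v_3,v_4] = [v_3,v_4] − [v_2,v_4] + [v_2,v_3].
The 10×5 boundary matrix has rank 5 and Smith normal form diag(1,1,1,1,1).

Reading off H_k = ker ∂_k / im ∂_{k+1}:

  H_0: rank C_0 − rank ∂_1 = 5 − 4 = 1, and the invariant factors of ∂_1 are all 1, so H_0 ≅ Z.
  H_1: rank ker ∂_1 − rank ∂_2 = (10 − 4) − 5 = 1, and the invariant factors of ∂_2 are all 1, so H_1 ≅ Z.
  H_2: rank ker ∂_2 − rank ∂_3 = (5 − 5) − 0 = 0, and there is no ∂_3, so H_2 ≅ 0.

As a check, the Euler characteristic is 5 − 10 + 5 = 0, which agrees with 1 − 1 + 0 = 0.

H_0 ≅ Z,  H_1 ≅ Z,  H_2 = 0.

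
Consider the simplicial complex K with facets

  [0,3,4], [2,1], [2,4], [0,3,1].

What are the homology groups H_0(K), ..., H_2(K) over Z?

Fix the vertex order 0 < 1 < 2 < 3 < 4 and write every simplex with vertices in increasing order. Then dim K = 2 and the simplices of K are:

  0-simplices (5): [0], [1], [2], [3], [4]
  1-simplices (7): [0,1], [0,3], [0,4], [1,2], [1,3], [2,4], [3,4]
  2-simplices (2): [0,1,3], [0,3,4]

giving chain groups C_0 ≅ Z^5, C_1 ≅ Z^7, C_2 ≅ Z^2.

∂_1: C_1 → C_0 is given by ∂[p,q] = [q] − [p].
The 5×7 boundary matrix has rank 4 and Smith normal form diag(1,1,1,1).

Boundary ∂_2: C_2 → C_1 sends each 2-simplex [p,q,r] to [q,r] − [p,r] + [p,q]. For instance
  ∂[0,3,4] = [3,4] − [0,4] + [0,3],
  ∂[0,1,3] = [1,3] − [0,3] + [0,1].
As a 7×2 matrix over Z this has rank 2, with invariant factors (1,1).

Reading off H_k = ker ∂_k / im ∂_{k+1}:

  H_0: rank C_0 − rank ∂_1 = 5 − 4 = 1, and the invariant factors of ∂_1 are all 1, so H_0 = Z.
  H_1: rank ker ∂_1 − rank ∂_2 = (7 − 4) − 2 = 1, and the invariant factors of ∂_2 are all 1, so H_1 = Z.
  H_2: rank ker ∂_2 − rank ∂_3 = (2 − 2) − 0 = 0, and there is no ∂_3, so H_2 = 0.

As a check, the Euler characteristic is 5 − 7 + 2 = 0, which agrees with 1 − 1 + 0 = 0.

H_0 ≅ Z,  H_1 ≅ Z,  H_2 = 0.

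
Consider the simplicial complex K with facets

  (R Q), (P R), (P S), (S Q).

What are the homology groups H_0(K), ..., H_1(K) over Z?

H_0 ≅ Z,  H_1 ≅ Z.

Order the vertices as P < Q < R < S. Listing each simplex with vertices in this order, K has dimension 1 with simplices:

  0-simplices (4): P, Q, R, S
  1-simplices (4): PR, PS, QR, QS

Hence C_0 ≅ Z^4, C_1 ≅ Z^4.

∂_1: C_1 → C_0 sends each edge [p,q] (with p < q) to q − p. For instance
  ∂QR = R − Q.
The 4×4 boundary matrix has rank 3 and Smith normal form diag(1,1,1).

Computing H_k = (kernel of ∂_k) / (image of ∂_{k+1}):

  H_0: rank C_0 − rank ∂_1 = 4 − 3 = 1, and the invariant factors of ∂_1 are all 1, so H_0 = Z.
  H_1: rank ker ∂_1 − rank ∂_2 = (4 − 3) − 0 = 1, and there is no ∂_2, so H_1 = Z.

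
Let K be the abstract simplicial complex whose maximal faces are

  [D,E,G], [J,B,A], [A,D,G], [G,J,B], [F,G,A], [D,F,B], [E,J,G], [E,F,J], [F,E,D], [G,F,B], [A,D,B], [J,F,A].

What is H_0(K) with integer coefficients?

Fix the vertex order A < B < D < E < F < G < J and write every simplex with vertices in increasing order. Then dim K = 2 and the simplices of K are:

  0-simplices (7): A, B, D, E, F, G, J
  1-simplices (18): AB, AD, AF, AG, AJ, BD, BF, BG, BJ, DE, DF, DG, EF, EG, EJ, FG, FJ, GJ
  2-simplices (12): ABD, ABJ, ADG, AFG, AFJ, BDF, BFG, BGJ, DEF, DEG, EFJ, EGJ

Hence C_0 ≅ Z^7, C_1 ≅ Z^18, C_2 ≅ Z^12.

The boundary map ∂_1: C_1 → C_0 sends each edge [p,q] (with p < q) to q − p.
This gives a 7×18 integer matrix of rank 6; reducing to Smith normal form yields diagonal entries (1,1,1,1,1,1).

∂_2: C_2 → C_1 acts by ∂[p,q,r] = [q,r] − [p,r] + [p,q]. For instance
  ∂ABJ = BJ − AJ + AB,
  ∂ABD = BD − AD + AB.
The resulting 18×12 matrix has rank 12, and its Smith normal form has invariant factors (1,1,1,1,1,1,1,1,1,1,1,2).

Reading off H_k = ker ∂_k / im ∂_{k+1}:

  H_0: rank C_0 − rank ∂_1 = 7 − 6 = 1, and the invariant factors of ∂_1 are all 1, so H_0 ≅ Z.

H_0 ≅ Z.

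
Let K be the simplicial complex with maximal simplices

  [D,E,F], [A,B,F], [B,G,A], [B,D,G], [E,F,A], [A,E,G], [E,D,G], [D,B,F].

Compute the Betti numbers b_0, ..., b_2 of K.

b_0 = 1, b_1 = 0, b_2 = 1.

Fix the vertex order A < B < D < E < F < G and write every simplex with vertices in increasing order. Then dim K = 2 and the simplices of K are:

  0-simplices (6): A, B, D, E, F, G
  1-simplices (12): AB, AE, AF, AG, BD, BF, BG, DE, DF, DG, EF, EG
  2-simplices (8): ABF, ABG, AEF, AEG, BDF, BDG, DEF, DEG

so the chain groups are C_0 ≅ Z^6, C_1 ≅ Z^12, C_2 ≅ Z^8.

Boundary ∂_1: C_1 → C_0 sends each edge [p,q] (with p < q) to q − p. For instance
  ∂DF = F − D.
As a 6×12 matrix over Z this has rank 5, with invariant factors (1,1,1,1,1).

The boundary map ∂_2: C_2 → C_1 sends each 2-simplex [p,q,r] to [q,r] − [p,r] + [p,q]. For instance
  ∂DEF = EF − DF + DE,
  ∂AEG = EG − AG + AE.
The resulting 12×8 matrix has rank 7, and its Smith normal form has invariant factors (1,1,1,1,1,1,1).

Computing H_k = (kernel of ∂_k) / (image of ∂_{k+1}):

  H_0: rank C_0 − rank ∂_1 = 6 − 5 = 1, and the invariant factors of ∂_1 are all 1, so H_0 ≅ Z.
  H_1: rank ker ∂_1 − rank ∂_2 = (12 − 5) − 7 = 0, and the invariant factors of ∂_2 are all 1, so H_1 ≅ 0.
  H_2: rank ker ∂_2 − rank ∂_3 = (8 − 7) − 0 = 1, and there is no ∂_3, so H_2 ≅ Z.

Hence the Betti numbers are b_0 = 1, b_1 = 0, b_2 = 1.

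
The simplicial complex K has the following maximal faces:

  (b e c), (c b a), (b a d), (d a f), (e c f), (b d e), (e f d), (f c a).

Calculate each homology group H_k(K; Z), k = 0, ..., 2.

Take the total order a < b < c < d < e < f on the vertex set. Then K (dimension 2) consists of the simplices:

  0-simplices (6): a, b, c, d, e, f
  1-simplices (12): ab, ac, ad, af, bc, bd, be, ce, cf, de, df, ef
  2-simplices (8): abc, abd, acf, adf, bce, bde, cef, def

so the chain groups are C_0 ≅ Z^6, C_1 ≅ Z^12, C_2 ≅ Z^8.

The boundary map ∂_1: C_1 → C_0 sends each edge [p,q] (with p < q) to q − p. For instance
  ∂de = e − d.
As a 6×12 matrix over Z this has rank 5, with invariant factors (1,1,1,1,1).

The boundary map ∂_2: C_2 → C_1 sends each 2-simplex [p,q,r] to [q,r] − [p,r] + [p,q]. For instance
  ∂bde = de − be + bd,
  ∂adf = df − af + ad.
As a 12×8 matrix over Z this has rank 7, with invariant factors (1,1,1,1,1,1,1).

Reading off H_k = ker ∂_k / im ∂_{k+1}:

  H_0: rank C_0 − rank ∂_1 = 6 − 5 = 1, and the invariant factors of ∂_1 are all 1, so H_0 ≅ Z.
  H_1: rank ker ∂_1 − rank ∂_2 = (12 − 5) − 7 = 0, and the invariant factors of ∂_2 are all 1, so H_1 ≅ 0.
  H_2: rank ker ∂_2 − rank ∂_3 = (8 − 7) − 0 = 1, and there is no ∂_3, so H_2 ≅ Z.

As a check, the Euler characteristic is 6 − 12 + 8 = 2, which agrees with 1 − 0 + 1 = 2.

H_0 ≅ Z,  H_1 = 0,  H_2 ≅ Z.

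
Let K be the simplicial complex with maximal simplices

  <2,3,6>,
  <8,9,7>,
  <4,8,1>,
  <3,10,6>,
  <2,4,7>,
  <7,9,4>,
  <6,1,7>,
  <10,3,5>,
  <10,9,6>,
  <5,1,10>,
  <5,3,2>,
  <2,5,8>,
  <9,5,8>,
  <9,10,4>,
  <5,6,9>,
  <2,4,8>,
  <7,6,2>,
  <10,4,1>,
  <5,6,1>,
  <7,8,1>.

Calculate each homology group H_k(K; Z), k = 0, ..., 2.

Take the total order 1 < 2 < 3 < 4 < 5 < 6 < 7 < 8 < 9 < 10 on the vertex set. Then K (dimension 2) consists of the simplices:

  0-simplices (10): [1], [2], [3], [4], [5], [6], [7], [8], [9], [10]
  1-simplices (30): (30 of them)
  2-simplices (20): (20 of them)

so the chain groups are C_0 ≅ Z^10, C_1 ≅ Z^30, C_2 ≅ Z^20.

Boundary ∂_1: C_1 → C_0 is given by ∂[p,q] = [q] − [p]. For instance
  ∂[2,3] = [3] − [2].
The resulting 10×30 matrix has rank 9, and its Smith normal form has invariant factors (1,1,1,1,1,1,1,1,1).

∂_2: C_2 → C_1 maps a triangle to the signed sum of its edges. For instance
  ∂[1,4,10] = [4,10] − [1,10] + [1,4],
  ∂[6,9,10] = [9,10] − [6,10] + [6,9].
The 30×20 boundary matrix has rank 20 and Smith normal form diag(1,1,1,1,1,1,1,1,1,1,1,1,1,1,1,1,1,1,1,2).

Computing H_k = (kernel of ∂_k) / (image of ∂_{k+1}):

  H_0: rank C_0 − rank ∂_1 = 10 − 9 = 1, and the invariant factors of ∂_1 are all 1, so H_0 = Z.
  H_1: rank ker ∂_1 − rank ∂_2 = (30 − 9) − 20 = 1, and ∂_2 has invariant factor 2 > 1, so H_1 = Z ⊕ Z/2.
  H_2: rank ker ∂_2 − rank ∂_3 = (20 − 20) − 0 = 0, and there is no ∂_3, so H_2 = 0.

H_0 = Z,  H_1 = Z ⊕ Z/2,  H_2 = 0.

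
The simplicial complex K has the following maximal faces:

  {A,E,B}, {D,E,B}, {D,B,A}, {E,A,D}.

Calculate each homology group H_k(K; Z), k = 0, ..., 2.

H_0 ≅ Z,  H_1 = 0,  H_2 ≅ Z.

Fix the vertex order A < B < D < E and write every simplex with vertices in increasing order. Then dim K = 2 and the simplices of K are:

  0-simplices (4): A, B, D, E
  1-simplices (6): AB, AD, AE, BD, BE, DE
  2-simplices (4): ABD, ABE, ADE, BDE

so the chain groups are C_0 ≅ Z^4, C_1 ≅ Z^6, C_2 ≅ Z^4.

∂_1: C_1 → C_0 is given by ∂[p,q] = [q] − [p]. For instance
  ∂DE = E − D.
As a 4×6 matrix over Z this has rank 3, with invariant factors (1,1,1).

∂_2: C_2 → C_1 acts by ∂[p,q,r] = [q,r] − [p,r] + [p,q]. For instance
  ∂ADE = DE − AE + AD,
  ∂BDE = DE − BE + BD.
The 6×4 boundary matrix has rank 3 and Smith normal form diag(1,1,1).

Reading off H_k = ker ∂_k / im ∂_{k+1}:

  H_0: rank C_0 − rank ∂_1 = 4 − 3 = 1, and the invariant factors of ∂_1 are all 1, so H_0 = Z.
  H_1: rank ker ∂_1 − rank ∂_2 = (6 − 3) − 3 = 0, and the invariant factors of ∂_2 are all 1, so H_1 = 0.
  H_2: rank ker ∂_2 − rank ∂_3 = (4 − 3) − 0 = 1, and there is no ∂_3, so H_2 = Z.

As a check, the Euler characteristic is 4 − 6 + 4 = 2, which agrees with 1 − 0 + 1 = 2.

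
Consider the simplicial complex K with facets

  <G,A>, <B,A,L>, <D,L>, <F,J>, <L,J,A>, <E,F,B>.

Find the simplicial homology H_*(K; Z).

H_0 ≅ Z,  H_1 ≅ Z,  H_2 = 0.

We work with the vertex ordering A < B < D < E < F < G < J < L. The simplices of K, each written with vertices in increasing order, are:

  0-simplices (8): A, B, D, E, F, G, J, L
  1-simplices (11): AB, AG, AJ, AL, BE, BF, BL, DL, EF, FJ, JL
  2-simplices (3): ABL, AJL, BEF

giving chain groups C_0 ≅ Z^8, C_1 ≅ Z^11, C_2 ≅ Z^3.

∂_1: C_1 → C_0 sends each edge [p,q] (with p < q) to q − p. For instance
  ∂EF = F − E.
As a 8×11 matrix over Z this has rank 7, with invariant factors (1,1,1,1,1,1,1).

Boundary ∂_2: C_2 → C_1 acts by ∂[p,q,r] = [q,r] − [p,r] + [p,q]. For instance
  ∂ABL = BL − AL + AB,
  ∂AJL = JL − AL + AJ.
As a 11×3 matrix over Z this has rank 3, with invariant factors (1,1,1).

Computing H_k = (kernel of ∂_k) / (image of ∂_{k+1}):

  H_0: rank C_0 − rank ∂_1 = 8 − 7 = 1, and the invariant factors of ∂_1 are all 1, so H_0 ≅ Z.
  H_1: rank ker ∂_1 − rank ∂_2 = (11 − 7) − 3 = 1, and the invariant factors of ∂_2 are all 1, so H_1 ≅ Z.
  H_2: rank ker ∂_2 − rank ∂_3 = (3 − 3) − 0 = 0, and there is no ∂_3, so H_2 ≅ 0.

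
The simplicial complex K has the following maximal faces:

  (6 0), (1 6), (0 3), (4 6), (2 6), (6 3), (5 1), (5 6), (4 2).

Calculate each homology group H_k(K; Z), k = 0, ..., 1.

Fix the vertex order 0 < 1 < 2 < 3 < 4 < 5 < 6 and write every simplex with vertices in increasing order. Then dim K = 1 and the simplices of K are:

  0-simplices (7): [0], [1], [2], [3], [4], [5], [6]
  1-simplices (9): [0,3], [0,6], [1,5], [1,6], [2,4], [2,6], [3,6], [4,6], [5,6]

so the chain groups are C_0 ≅ Z^7, C_1 ≅ Z^9.

Boundary ∂_1: C_1 → C_0 sends each edge [p,q] (with p < q) to q − p.
This gives a 7×9 integer matrix of rank 6; reducing to Smith normal form yields diagonal entries (1,1,1,1,1,1).

Reading off H_k = ker ∂_k / im ∂_{k+1}:

  H_0: rank C_0 − rank ∂_1 = 7 − 6 = 1, and the invariant factors of ∂_1 are all 1, so H_0 ≅ Z.
  H_1: rank ker ∂_1 − rank ∂_2 = (9 − 6) − 0 = 3, and there is no ∂_2, so H_1 ≅ Z^3.

H_0 = Z,  H_1 = Z^3.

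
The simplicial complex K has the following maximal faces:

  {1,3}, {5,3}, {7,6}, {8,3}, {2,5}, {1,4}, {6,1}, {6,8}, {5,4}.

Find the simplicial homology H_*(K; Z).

Order the vertices as 1 < 2 < 3 < 4 < 5 < 6 < 7 < 8. Listing each simplex with vertices in this order, K has dimension 1 with simplices:

  0-simplices (8): [1], [2], [3], [4], [5], [6], [7], [8]
  1-simplices (9): [1,3], [1,4], [1,6], [2,5], [3,5], [3,8], [4,5], [6,7], [6,8]

giving chain groups C_0 ≅ Z^8, C_1 ≅ Z^9.

Boundary ∂_1: C_1 → C_0 is given by ∂[p,q] = [q] − [p]. For instance
  ∂[3,5] = [5] − [3].
The 8×9 boundary matrix has rank 7 and Smith normal form diag(1,1,1,1,1,1,1).

From H_k ≅ ker(∂_k) / im(∂_{k+1}) we obtain:

  H_0: rank C_0 − rank ∂_1 = 8 − 7 = 1, and the invariant factors of ∂_1 are all 1, so H_0 ≅ Z.
  H_1: rank ker ∂_1 − rank ∂_2 = (9 − 7) − 0 = 2, and there is no ∂_2, so H_1 ≅ Z^2.

H_0 ≅ Z,  H_1 ≅ Z^2.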